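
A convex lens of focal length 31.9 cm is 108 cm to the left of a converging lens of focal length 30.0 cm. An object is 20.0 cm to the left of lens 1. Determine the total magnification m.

Lens 1: 1/d_i1 = 1/(31.9) − 1/(20.0) = -0.01865, so d_i1 = -53.61 cm; m₁ = −d_i1/d_o1 = +2.680.
d_o2 = 108 − (-53.61) = 161.6 cm.
Lens 2: 1/d_i2 = 1/(30.0) − 1/(161.6) = 0.02715, so d_i2 = 36.84 cm; m₂ = −d_i2/d_o2 = -0.2280.
m = m₁·m₂ = (+2.680)(-0.2280) = -0.611.

m = -0.611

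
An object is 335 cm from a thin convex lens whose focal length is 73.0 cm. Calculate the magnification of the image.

1/d_i = 1/f − 1/d_o = 1/(73.00) − 1/(335) = 0.01071, so d_i = 93.34 cm.
m = −d_i/d_o = −(93.34)/(335) = -0.279.
The image is real, inverted and reduced, on the far side of the lens.

m = -0.279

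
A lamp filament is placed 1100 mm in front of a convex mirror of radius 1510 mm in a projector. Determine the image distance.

448 mm

f = R/2 = 1510/2 = 755.0 mm; for a convex mirror, f = -755.0 mm.
Mirror equation: 1/d_i = 1/f − 1/d_o = 1/(-755.0) − 1/(1100) = -0.001325 − 0.0009091 = -0.002234, so d_i = -448 mm.
The image is virtual, upright and reduced, behind the mirror.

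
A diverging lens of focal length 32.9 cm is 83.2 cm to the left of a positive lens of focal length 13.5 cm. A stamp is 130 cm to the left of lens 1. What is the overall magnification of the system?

m = -0.0284

f₁ = −32.9 cm (diverging).
Lens 1: 1/d_i1 = 1/(-32.9) − 1/(130) = -0.03809, so d_i1 = -26.26 cm; m₁ = −d_i1/d_o1 = +0.2020.
d_o2 = 83.2 − (-26.26) = 109.5 cm.
Lens 2: 1/d_i2 = 1/(13.5) − 1/(109.5) = 0.06494, so d_i2 = 15.40 cm; m₂ = −d_i2/d_o2 = -0.1406.
m = m₁·m₂ = (+0.2020)(-0.1406) = -0.0284.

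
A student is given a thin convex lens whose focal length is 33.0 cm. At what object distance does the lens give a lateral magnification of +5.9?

27.4 cm

m = −d_i/d_o ⇒ d_i = −m·d_o.
1/f = 1/d_o + 1/d_i = 1/d_o − 1/(m·d_o) = (1 − 1/m)/d_o, so d_o = f(1 − 1/m) = (33.00)(1 − 1/(+5.9)) = 27.4 cm.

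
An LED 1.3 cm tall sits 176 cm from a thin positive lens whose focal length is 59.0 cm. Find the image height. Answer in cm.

0.656 cm

1/d_i = 1/f − 1/d_o = 1/(59.00) − 1/(176) = 0.01127, so d_i = 88.75 cm.
m = −d_i/d_o = -0.5043.
|h_i| = |m|·h_o = 0.5043 × 1.3 = 0.656 cm. The image is real, inverted and reduced, on the far side of the lens.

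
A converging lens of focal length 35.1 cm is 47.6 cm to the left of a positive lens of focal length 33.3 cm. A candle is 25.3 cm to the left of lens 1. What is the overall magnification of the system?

m = -1.14

Lens 1: 1/d_i1 = 1/(35.1) − 1/(25.3) = -0.01104, so d_i1 = -90.62 cm; m₁ = −d_i1/d_o1 = +3.582.
d_o2 = 47.6 − (-90.62) = 138.2 cm.
Lens 2: 1/d_i2 = 1/(33.3) − 1/(138.2) = 0.02279, so d_i2 = 43.87 cm; m₂ = −d_i2/d_o2 = -0.3174.
m = m₁·m₂ = (+3.582)(-0.3174) = -1.14.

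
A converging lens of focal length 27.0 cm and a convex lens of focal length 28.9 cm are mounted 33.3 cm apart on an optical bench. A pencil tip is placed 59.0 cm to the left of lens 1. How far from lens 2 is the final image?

10.5 cm

Lens 1: 1/d_i1 = 1/f₁ − 1/d_o1 = 1/(27.0) − 1/(59.0) = 0.02009, so d_i1 = 49.78 cm.
The intermediate image is 49.78 cm to the right of lens 1, which lies 16.48 cm to the right of lens 2 — a virtual object — so d_o2 = −16.48 cm.
Lens 2: 1/d_i2 = 1/f₂ − 1/d_o2 = 1/(28.9) − 1/(-16.48) = 0.09528, so d_i2 = 10.5 cm.
The final image is real, 10.5 cm to the right of lens 2 (overall magnification ≈ -0.54).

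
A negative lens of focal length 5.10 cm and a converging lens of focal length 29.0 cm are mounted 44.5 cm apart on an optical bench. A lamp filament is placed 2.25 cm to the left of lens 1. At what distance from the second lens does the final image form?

Lens 1 is diverging, so f₁ = −5.10 cm.
Lens 1: 1/d_i1 = 1/f₁ − 1/d_o1 = 1/(-5.10) − 1/(2.25) = -0.6405, so d_i1 = -1.561 cm.
The intermediate image is 1.561 cm to the left of lens 1 (virtual), which is 44.5 − (-1.561) = 46.06 cm to the left of lens 2, so d_o2 = +46.06 cm.
Lens 2: 1/d_i2 = 1/f₂ − 1/d_o2 = 1/(29.0) − 1/(46.06) = 0.01277, so d_i2 = 78.3 cm.
The final image is real, 78.3 cm to the right of lens 2 (overall magnification ≈ -1.2).

78.3 cm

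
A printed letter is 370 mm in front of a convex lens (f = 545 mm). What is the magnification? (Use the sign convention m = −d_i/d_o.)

1/d_i = 1/f − 1/d_o = 1/(545.0) − 1/(370) = -0.0008678, so d_i = -1152 mm.
m = −d_i/d_o = −(-1152)/(370) = +3.11.
The image is virtual, upright and enlarged, on the same side as the object.

m = +3.11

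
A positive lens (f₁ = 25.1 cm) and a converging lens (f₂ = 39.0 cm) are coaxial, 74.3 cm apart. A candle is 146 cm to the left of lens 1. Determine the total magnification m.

Lens 1: 1/d_i1 = 1/(25.1) − 1/(146) = 0.03299, so d_i1 = 30.31 cm; m₁ = −d_i1/d_o1 = -0.2076.
d_o2 = 74.3 − (30.31) = 43.99 cm.
Lens 2: 1/d_i2 = 1/(39.0) − 1/(43.99) = 0.002909, so d_i2 = 343.8 cm; m₂ = −d_i2/d_o2 = -7.816.
m = m₁·m₂ = (-0.2076)(-7.816) = +1.62.

m = +1.62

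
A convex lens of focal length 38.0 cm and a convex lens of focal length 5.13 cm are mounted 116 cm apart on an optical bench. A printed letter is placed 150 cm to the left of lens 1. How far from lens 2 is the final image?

Lens 1: 1/d_i1 = 1/f₁ − 1/d_o1 = 1/(38.0) − 1/(150) = 0.01965, so d_i1 = 50.89 cm.
The intermediate image is 50.89 cm to the right of lens 1, which is 116 − (50.89) = 65.11 cm to the left of lens 2, so d_o2 = +65.11 cm.
Lens 2: 1/d_i2 = 1/f₂ − 1/d_o2 = 1/(5.13) − 1/(65.11) = 0.1796, so d_i2 = 5.57 cm.
The final image is real, 5.57 cm to the right of lens 2 (overall magnification ≈ 0.029).

5.57 cm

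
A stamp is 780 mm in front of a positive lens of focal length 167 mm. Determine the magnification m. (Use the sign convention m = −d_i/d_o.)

1/d_i = 1/f − 1/d_o = 1/(167.0) − 1/(780) = 0.004706, so d_i = 212.5 mm.
m = −d_i/d_o = −(212.5)/(780) = -0.272.
The image is real, inverted and reduced, on the far side of the lens.

m = -0.272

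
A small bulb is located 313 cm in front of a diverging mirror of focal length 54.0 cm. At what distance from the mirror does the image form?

For a diverging mirror, f = -54.0 cm.
Mirror equation: 1/d_i = 1/f − 1/d_o = 1/(-54.00) − 1/(313) = -0.01852 − 0.003195 = -0.02171, so d_i = -46.1 cm.
The image is virtual, upright and reduced, behind the mirror.

46.1 cm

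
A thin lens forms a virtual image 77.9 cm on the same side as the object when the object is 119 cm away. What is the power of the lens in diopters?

P = -0.443 D

Virtual image ⇒ d_i = −77.9 cm.
1/f = 1/d_o + 1/d_i = 1/(119) + 1/(-77.9) = -0.004434 cm⁻¹.
f = -225.5 cm = -2.255 m, so P = 1/f = -0.443 D.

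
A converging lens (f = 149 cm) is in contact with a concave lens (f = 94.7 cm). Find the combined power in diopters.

P₁ = 1/f₁ = 1/(1.49 m) = +0.6711 D; P₂ = 1/f₂ = 1/(-0.947 m) = -1.056 D.
For thin lenses in contact, P = P₁ + P₂ = (+0.6711) + (-1.056) = -0.385 D.

P = -0.385 D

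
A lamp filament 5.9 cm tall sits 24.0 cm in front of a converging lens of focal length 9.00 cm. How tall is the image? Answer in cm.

3.54 cm

1/d_i = 1/f − 1/d_o = 1/(9.000) − 1/(24.0) = 0.06944, so d_i = 14.40 cm.
m = −d_i/d_o = -0.6000.
|h_i| = |m|·h_o = 0.6000 × 5.9 = 3.54 cm. The image is real, inverted and reduced, on the far side of the lens.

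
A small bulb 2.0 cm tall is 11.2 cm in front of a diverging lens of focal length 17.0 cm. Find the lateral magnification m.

m = +0.603

For a diverging lens, f = -17.0 cm.
1/d_i = 1/f − 1/d_o = 1/(-17.00) − 1/(11.2) = -0.1481, so d_i = -6.752 cm.
m = −d_i/d_o = −(-6.752)/(11.2) = +0.603.
The image is virtual, upright and reduced, on the same side as the object.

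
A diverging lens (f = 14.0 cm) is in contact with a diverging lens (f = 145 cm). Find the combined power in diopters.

P₁ = 1/f₁ = 1/(-0.140 m) = -7.143 D; P₂ = 1/f₂ = 1/(-1.45 m) = -0.6897 D.
For thin lenses in contact, P = P₁ + P₂ = (-7.143) + (-0.6897) = -7.83 D.

P = -7.83 D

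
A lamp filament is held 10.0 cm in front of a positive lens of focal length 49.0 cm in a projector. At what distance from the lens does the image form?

12.6 cm

Lens equation: 1/s_i = 1/f − 1/s_o = 1/(49.00) − 1/(10.0) = 0.02041 − 0.1000 = -0.07959, so s_i = -12.6 cm.
The image is virtual, upright and enlarged, on the same side as the object.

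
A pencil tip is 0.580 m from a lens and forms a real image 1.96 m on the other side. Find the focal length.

f = 0.448 m (converging)

Real image ⇒ d_i = +1.96 m.
1/f = 1/d_o + 1/d_i = 1/(0.580) + 1/(1.96) = 2.234, so f = 0.448 m.
Since f is positive, the lens is converging.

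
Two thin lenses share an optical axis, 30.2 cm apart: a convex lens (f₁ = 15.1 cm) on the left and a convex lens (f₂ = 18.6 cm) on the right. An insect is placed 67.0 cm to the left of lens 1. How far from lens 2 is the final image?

Lens 1: 1/d_i1 = 1/f₁ − 1/d_o1 = 1/(15.1) − 1/(67.0) = 0.05130, so d_i1 = 19.49 cm.
The intermediate image is 19.49 cm to the right of lens 1, which is 30.2 − (19.49) = 10.71 cm to the left of lens 2, so d_o2 = +10.71 cm.
Lens 2: 1/d_i2 = 1/f₂ − 1/d_o2 = 1/(18.6) − 1/(10.71) = -0.03961, so d_i2 = -25.2 cm.
The final image is virtual, 25.2 cm to the left of lens 2 (overall magnification ≈ -0.69).

25.2 cm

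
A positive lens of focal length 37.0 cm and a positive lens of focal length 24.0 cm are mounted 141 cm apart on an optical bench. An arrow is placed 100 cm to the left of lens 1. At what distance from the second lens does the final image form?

Lens 1: 1/d_i1 = 1/f₁ − 1/d_o1 = 1/(37.0) − 1/(100) = 0.01703, so d_i1 = 58.73 cm.
The intermediate image is 58.73 cm to the right of lens 1, which is 141 − (58.73) = 82.27 cm to the left of lens 2, so d_o2 = +82.27 cm.
Lens 2: 1/d_i2 = 1/f₂ − 1/d_o2 = 1/(24.0) − 1/(82.27) = 0.02951, so d_i2 = 33.9 cm.
The final image is real, 33.9 cm to the right of lens 2 (overall magnification ≈ 0.24).

33.9 cm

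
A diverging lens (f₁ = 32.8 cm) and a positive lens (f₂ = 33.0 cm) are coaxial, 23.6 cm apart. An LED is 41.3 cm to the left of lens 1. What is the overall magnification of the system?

m = -1.64

f₁ = −32.8 cm (diverging).
Lens 1: 1/d_i1 = 1/(-32.8) − 1/(41.3) = -0.05470, so d_i1 = -18.28 cm; m₁ = −d_i1/d_o1 = +0.4426.
d_o2 = 23.6 − (-18.28) = 41.88 cm.
Lens 2: 1/d_i2 = 1/(33.0) − 1/(41.88) = 0.006425, so d_i2 = 155.6 cm; m₂ = −d_i2/d_o2 = -3.716.
m = m₁·m₂ = (+0.4426)(-3.716) = -1.64.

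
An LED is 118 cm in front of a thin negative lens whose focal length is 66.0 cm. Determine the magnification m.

m = +0.359

For a negative lens, f = -66.0 cm.
1/d_i = 1/f − 1/d_o = 1/(-66.00) − 1/(118) = -0.02363, so d_i = -42.33 cm.
m = −d_i/d_o = −(-42.33)/(118) = +0.359.
The image is virtual, upright and reduced, on the same side as the object.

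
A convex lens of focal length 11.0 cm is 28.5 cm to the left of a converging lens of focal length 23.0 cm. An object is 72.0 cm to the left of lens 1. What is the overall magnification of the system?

m = -0.554

Lens 1: 1/d_i1 = 1/(11.0) − 1/(72.0) = 0.07702, so d_i1 = 12.98 cm; m₁ = −d_i1/d_o1 = -0.1803.
d_o2 = 28.5 − (12.98) = 15.52 cm.
Lens 2: 1/d_i2 = 1/(23.0) − 1/(15.52) = -0.02095, so d_i2 = -47.72 cm; m₂ = −d_i2/d_o2 = +3.075.
m = m₁·m₂ = (-0.1803)(+3.075) = -0.554.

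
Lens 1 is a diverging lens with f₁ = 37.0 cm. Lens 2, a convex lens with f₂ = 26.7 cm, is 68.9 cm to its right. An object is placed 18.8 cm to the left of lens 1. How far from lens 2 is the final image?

39.7 cm

Lens 1 is diverging, so f₁ = −37.0 cm.
Lens 1: 1/d_i1 = 1/f₁ − 1/d_o1 = 1/(-37.0) − 1/(18.8) = -0.08022, so d_i1 = -12.47 cm.
The intermediate image is 12.47 cm to the left of lens 1 (virtual), which is 68.9 − (-12.47) = 81.37 cm to the left of lens 2, so d_o2 = +81.37 cm.
Lens 2: 1/d_i2 = 1/f₂ − 1/d_o2 = 1/(26.7) − 1/(81.37) = 0.02516, so d_i2 = 39.7 cm.
The final image is real, 39.7 cm to the right of lens 2 (overall magnification ≈ -0.32).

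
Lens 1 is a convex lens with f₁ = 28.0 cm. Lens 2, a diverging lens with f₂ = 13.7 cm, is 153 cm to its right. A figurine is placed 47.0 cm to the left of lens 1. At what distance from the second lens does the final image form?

Lens 1: 1/d_i1 = 1/f₁ − 1/d_o1 = 1/(28.0) − 1/(47.0) = 0.01444, so d_i1 = 69.26 cm.
The intermediate image is 69.26 cm to the right of lens 1, which is 153 − (69.26) = 83.74 cm to the left of lens 2, so d_o2 = +83.74 cm.
Lens 2 is diverging, so f₂ = −13.7 cm.
Lens 2: 1/d_i2 = 1/f₂ − 1/d_o2 = 1/(-13.7) − 1/(83.74) = -0.08493, so d_i2 = -11.8 cm.
The final image is virtual, 11.8 cm to the left of lens 2 (overall magnification ≈ -0.21).

11.8 cm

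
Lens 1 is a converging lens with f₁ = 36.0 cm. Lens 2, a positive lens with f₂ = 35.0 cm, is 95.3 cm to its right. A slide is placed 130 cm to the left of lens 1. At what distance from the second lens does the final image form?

Lens 1: 1/d_i1 = 1/f₁ − 1/d_o1 = 1/(36.0) − 1/(130) = 0.02009, so d_i1 = 49.79 cm.
The intermediate image is 49.79 cm to the right of lens 1, which is 95.3 − (49.79) = 45.51 cm to the left of lens 2, so d_o2 = +45.51 cm.
Lens 2: 1/d_i2 = 1/f₂ − 1/d_o2 = 1/(35.0) − 1/(45.51) = 0.006598, so d_i2 = 152 cm.
The final image is real, 152 cm to the right of lens 2 (overall magnification ≈ 1.3).

152 cm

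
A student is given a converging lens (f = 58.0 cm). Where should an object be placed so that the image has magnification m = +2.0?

m = −d_i/d_o ⇒ d_i = −m·d_o.
1/f = 1/d_o + 1/d_i = 1/d_o − 1/(m·d_o) = (1 − 1/m)/d_o, so d_o = f(1 − 1/m) = (58.00)(1 − 1/(+2.0)) = 29.0 cm.

29.0 cm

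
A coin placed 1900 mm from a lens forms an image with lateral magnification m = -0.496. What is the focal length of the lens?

f = 630 mm (converging)

m = −d_i/d_o ⇒ d_i = −m·d_o = −(-0.496)·(1900) = 942.4 mm.
1/f = 1/d_o + 1/d_i = 1/(1900) + 1/(942.4) = 0.001587, so f = 630 mm.
Since f is positive, the lens is converging.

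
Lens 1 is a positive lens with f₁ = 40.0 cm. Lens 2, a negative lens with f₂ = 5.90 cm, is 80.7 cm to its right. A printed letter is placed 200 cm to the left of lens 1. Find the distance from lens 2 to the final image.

4.95 cm

Lens 1: 1/d_i1 = 1/f₁ − 1/d_o1 = 1/(40.0) − 1/(200) = 0.02000, so d_i1 = 50.00 cm.
The intermediate image is 50.00 cm to the right of lens 1, which is 80.7 − (50.00) = 30.70 cm to the left of lens 2, so d_o2 = +30.70 cm.
Lens 2 is diverging, so f₂ = −5.90 cm.
Lens 2: 1/d_i2 = 1/f₂ − 1/d_o2 = 1/(-5.90) − 1/(30.70) = -0.2021, so d_i2 = -4.95 cm.
The final image is virtual, 4.95 cm to the left of lens 2 (overall magnification ≈ -0.040).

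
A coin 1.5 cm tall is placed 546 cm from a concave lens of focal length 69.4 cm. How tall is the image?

For a concave lens, f = -69.4 cm.
1/d_i = 1/f − 1/d_o = 1/(-69.40) − 1/(546) = -0.01624, so d_i = -61.57 cm.
m = −d_i/d_o = +0.1128.
|h_i| = |m|·h_o = 0.1128 × 1.5 = 0.169 cm. The image is virtual, upright and reduced, on the same side as the object.

0.169 cm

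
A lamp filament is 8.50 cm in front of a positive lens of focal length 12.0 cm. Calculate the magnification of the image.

m = +3.43

1/d_i = 1/f − 1/d_o = 1/(12.00) − 1/(8.50) = -0.03431, so d_i = -29.14 cm.
m = −d_i/d_o = −(-29.14)/(8.50) = +3.43.
The image is virtual, upright and enlarged, on the same side as the object.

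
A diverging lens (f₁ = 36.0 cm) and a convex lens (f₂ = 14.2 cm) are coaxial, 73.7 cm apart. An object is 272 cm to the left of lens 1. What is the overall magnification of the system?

f₁ = −36.0 cm (diverging).
Lens 1: 1/d_i1 = 1/(-36.0) − 1/(272) = -0.03145, so d_i1 = -31.79 cm; m₁ = −d_i1/d_o1 = +0.1169.
d_o2 = 73.7 − (-31.79) = 105.5 cm.
Lens 2: 1/d_i2 = 1/(14.2) − 1/(105.5) = 0.06094, so d_i2 = 16.41 cm; m₂ = −d_i2/d_o2 = -0.1555.
m = m₁·m₂ = (+0.1169)(-0.1555) = -0.0182.

m = -0.0182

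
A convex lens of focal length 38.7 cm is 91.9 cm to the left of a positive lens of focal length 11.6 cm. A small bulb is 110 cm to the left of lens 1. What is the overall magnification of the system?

m = +0.306

Lens 1: 1/d_i1 = 1/(38.7) − 1/(110) = 0.01675, so d_i1 = 59.71 cm; m₁ = −d_i1/d_o1 = -0.5428.
d_o2 = 91.9 − (59.71) = 32.19 cm.
Lens 2: 1/d_i2 = 1/(11.6) − 1/(32.19) = 0.05514, so d_i2 = 18.14 cm; m₂ = −d_i2/d_o2 = -0.5634.
m = m₁·m₂ = (-0.5428)(-0.5634) = +0.306.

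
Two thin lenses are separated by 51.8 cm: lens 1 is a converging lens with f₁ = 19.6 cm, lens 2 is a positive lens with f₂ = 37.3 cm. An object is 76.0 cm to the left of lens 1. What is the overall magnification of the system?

Lens 1: 1/d_i1 = 1/(19.6) − 1/(76.0) = 0.03786, so d_i1 = 26.41 cm; m₁ = −d_i1/d_o1 = -0.3475.
d_o2 = 51.8 − (26.41) = 25.39 cm.
Lens 2: 1/d_i2 = 1/(37.3) − 1/(25.39) = -0.01258, so d_i2 = -79.52 cm; m₂ = −d_i2/d_o2 = +3.132.
m = m₁·m₂ = (-0.3475)(+3.132) = -1.09.

m = -1.09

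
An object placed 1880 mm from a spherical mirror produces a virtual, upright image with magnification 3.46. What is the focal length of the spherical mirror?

f = 2640 mm (concave)

m = −d_i/d_o ⇒ d_i = −m·d_o = −(+3.46)·(1880) = -6505 mm.
1/f = 1/d_o + 1/d_i = 1/(1880) + 1/(-6505) = 0.0003782, so f = 2640 mm.
Since f is positive, the spherical mirror is concave.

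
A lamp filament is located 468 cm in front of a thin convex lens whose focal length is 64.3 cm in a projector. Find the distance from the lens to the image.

74.5 cm

Thin-lens equation: 1/q = 1/f − 1/p = 1/(64.30) − 1/(468) = 0.01555 − 0.002137 = 0.01342, so q = 74.5 cm.
The image is real, inverted and reduced, on the far side of the lens.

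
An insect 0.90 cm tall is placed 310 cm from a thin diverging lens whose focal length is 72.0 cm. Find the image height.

0.170 cm

For a diverging lens, f = -72.0 cm.
1/d_i = 1/f − 1/d_o = 1/(-72.00) − 1/(310) = -0.01711, so d_i = -58.43 cm.
m = −d_i/d_o = +0.1885.
|h_i| = |m|·h_o = 0.1885 × 0.90 = 0.170 cm. The image is virtual, upright and reduced, on the same side as the object.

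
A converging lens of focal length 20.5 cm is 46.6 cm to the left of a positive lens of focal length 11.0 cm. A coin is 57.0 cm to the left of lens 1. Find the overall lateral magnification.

Lens 1: 1/d_i1 = 1/(20.5) − 1/(57.0) = 0.03124, so d_i1 = 32.01 cm; m₁ = −d_i1/d_o1 = -0.5616.
d_o2 = 46.6 − (32.01) = 14.59 cm.
Lens 2: 1/d_i2 = 1/(11.0) − 1/(14.59) = 0.02237, so d_i2 = 44.70 cm; m₂ = −d_i2/d_o2 = -3.064.
m = m₁·m₂ = (-0.5616)(-3.064) = +1.72.

m = +1.72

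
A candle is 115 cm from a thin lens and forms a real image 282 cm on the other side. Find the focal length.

f = 81.7 cm (converging)

Real image ⇒ d_i = +282 cm.
1/f = 1/d_o + 1/d_i = 1/(115) + 1/(282) = 0.01224, so f = 81.7 cm.
Since f is positive, the thin lens is converging.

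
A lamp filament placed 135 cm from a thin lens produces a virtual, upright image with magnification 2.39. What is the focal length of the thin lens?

f = 232 cm (converging)

m = −d_i/d_o ⇒ d_i = −m·d_o = −(+2.39)·(135) = -322.7 cm.
1/f = 1/d_o + 1/d_i = 1/(135) + 1/(-322.7) = 0.004309, so f = 232 cm.
Since f is positive, the thin lens is converging.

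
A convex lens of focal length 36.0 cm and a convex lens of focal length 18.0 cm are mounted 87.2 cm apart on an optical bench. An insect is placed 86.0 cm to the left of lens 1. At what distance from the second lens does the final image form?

62.5 cm

Lens 1: 1/d_i1 = 1/f₁ − 1/d_o1 = 1/(36.0) − 1/(86.0) = 0.01615, so d_i1 = 61.92 cm.
The intermediate image is 61.92 cm to the right of lens 1, which is 87.2 − (61.92) = 25.28 cm to the left of lens 2, so d_o2 = +25.28 cm.
Lens 2: 1/d_i2 = 1/f₂ − 1/d_o2 = 1/(18.0) − 1/(25.28) = 0.01600, so d_i2 = 62.5 cm.
The final image is real, 62.5 cm to the right of lens 2 (overall magnification ≈ 1.8).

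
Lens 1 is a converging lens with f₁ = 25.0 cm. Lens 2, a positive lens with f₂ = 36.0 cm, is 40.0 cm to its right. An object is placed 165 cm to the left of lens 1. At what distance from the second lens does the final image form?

14.9 cm

Lens 1: 1/d_i1 = 1/f₁ − 1/d_o1 = 1/(25.0) − 1/(165) = 0.03394, so d_i1 = 29.46 cm.
The intermediate image is 29.46 cm to the right of lens 1, which is 40.0 − (29.46) = 10.54 cm to the left of lens 2, so d_o2 = +10.54 cm.
Lens 2: 1/d_i2 = 1/f₂ − 1/d_o2 = 1/(36.0) − 1/(10.54) = -0.06710, so d_i2 = -14.9 cm.
The final image is virtual, 14.9 cm to the left of lens 2 (overall magnification ≈ -0.25).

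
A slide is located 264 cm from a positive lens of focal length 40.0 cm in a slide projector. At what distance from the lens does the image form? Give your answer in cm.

Thin-lens equation: 1/d_i = 1/f − 1/d_o = 1/(40.00) − 1/(264) = 0.02500 − 0.003788 = 0.02121, so d_i = 47.1 cm.
The image is real, inverted and reduced, on the far side of the lens.

47.1 cm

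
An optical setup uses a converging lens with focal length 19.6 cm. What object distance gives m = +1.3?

m = −d_i/d_o ⇒ d_i = −m·d_o.
1/f = 1/d_o + 1/d_i = 1/d_o − 1/(m·d_o) = (1 − 1/m)/d_o, so d_o = f(1 − 1/m) = (19.60)(1 − 1/(+1.3)) = 4.52 cm.

4.52 cm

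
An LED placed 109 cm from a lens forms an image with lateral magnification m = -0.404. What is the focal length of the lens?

f = 31.4 cm (converging)

m = −d_i/d_o ⇒ d_i = −m·d_o = −(-0.404)·(109) = 44.04 cm.
1/f = 1/d_o + 1/d_i = 1/(109) + 1/(44.04) = 0.03188, so f = 31.4 cm.
Since f is positive, the lens is converging.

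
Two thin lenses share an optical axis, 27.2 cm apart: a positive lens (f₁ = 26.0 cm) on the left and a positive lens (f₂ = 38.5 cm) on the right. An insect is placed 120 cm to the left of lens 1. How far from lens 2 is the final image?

5.18 cm

Lens 1: 1/d_i1 = 1/f₁ − 1/d_o1 = 1/(26.0) − 1/(120) = 0.03013, so d_i1 = 33.19 cm.
The intermediate image is 33.19 cm to the right of lens 1, which lies 5.990 cm to the right of lens 2 — a virtual object — so d_o2 = −5.990 cm.
Lens 2: 1/d_i2 = 1/f₂ − 1/d_o2 = 1/(38.5) − 1/(-5.990) = 0.1929, so d_i2 = 5.18 cm.
The final image is real, 5.18 cm to the right of lens 2 (overall magnification ≈ -0.24).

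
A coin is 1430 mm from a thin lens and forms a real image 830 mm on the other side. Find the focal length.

f = 525 mm (converging)

Real image ⇒ d_i = +830 mm.
1/f = 1/d_o + 1/d_i = 1/(1430) + 1/(830) = 0.001904, so f = 525 mm.
Since f is positive, the thin lens is converging.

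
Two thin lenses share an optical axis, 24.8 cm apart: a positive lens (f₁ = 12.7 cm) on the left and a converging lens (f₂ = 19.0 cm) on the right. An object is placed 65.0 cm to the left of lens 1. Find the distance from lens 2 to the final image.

Lens 1: 1/d_i1 = 1/f₁ − 1/d_o1 = 1/(12.7) − 1/(65.0) = 0.06336, so d_i1 = 15.78 cm.
The intermediate image is 15.78 cm to the right of lens 1, which is 24.8 − (15.78) = 9.020 cm to the left of lens 2, so d_o2 = +9.020 cm.
Lens 2: 1/d_i2 = 1/f₂ − 1/d_o2 = 1/(19.0) − 1/(9.020) = -0.05823, so d_i2 = -17.2 cm.
The final image is virtual, 17.2 cm to the left of lens 2 (overall magnification ≈ -0.46).

17.2 cm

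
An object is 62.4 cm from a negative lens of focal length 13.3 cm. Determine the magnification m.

m = +0.176

For a negative lens, f = -13.3 cm.
1/d_i = 1/f − 1/d_o = 1/(-13.30) − 1/(62.4) = -0.09121, so d_i = -10.96 cm.
m = −d_i/d_o = −(-10.96)/(62.4) = +0.176.
The image is virtual, upright and reduced, on the same side as the object.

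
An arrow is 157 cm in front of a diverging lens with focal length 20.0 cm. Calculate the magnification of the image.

m = +0.113

For a diverging lens, f = -20.0 cm.
1/d_i = 1/f − 1/d_o = 1/(-20.00) − 1/(157) = -0.05637, so d_i = -17.74 cm.
m = −d_i/d_o = −(-17.74)/(157) = +0.113.
The image is virtual, upright and reduced, on the same side as the object.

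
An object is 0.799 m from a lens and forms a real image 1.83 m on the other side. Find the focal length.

Real image ⇒ d_i = +1.83 m.
1/f = 1/d_o + 1/d_i = 1/(0.799) + 1/(1.83) = 1.798, so f = 0.556 m.
Since f is positive, the lens is converging.

f = 0.556 m (converging)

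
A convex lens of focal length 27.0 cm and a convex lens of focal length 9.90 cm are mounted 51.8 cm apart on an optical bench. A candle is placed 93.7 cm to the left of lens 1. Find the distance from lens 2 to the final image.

34.6 cm

Lens 1: 1/d_i1 = 1/f₁ − 1/d_o1 = 1/(27.0) − 1/(93.7) = 0.02636, so d_i1 = 37.93 cm.
The intermediate image is 37.93 cm to the right of lens 1, which is 51.8 − (37.93) = 13.87 cm to the left of lens 2, so d_o2 = +13.87 cm.
Lens 2: 1/d_i2 = 1/f₂ − 1/d_o2 = 1/(9.90) − 1/(13.87) = 0.02891, so d_i2 = 34.6 cm.
The final image is real, 34.6 cm to the right of lens 2 (overall magnification ≈ 1.0).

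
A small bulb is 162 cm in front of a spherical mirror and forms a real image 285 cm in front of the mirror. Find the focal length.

Real image ⇒ d_i = +285 cm.
1/f = 1/d_o + 1/d_i = 1/(162) + 1/(285) = 0.009682, so f = 103 cm.
Since f is positive, the spherical mirror is concave.

f = 103 cm (concave)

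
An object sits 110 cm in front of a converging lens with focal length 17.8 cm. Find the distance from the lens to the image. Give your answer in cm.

21.2 cm

Lens equation: 1/s_i = 1/f − 1/s_o = 1/(17.80) − 1/(110) = 0.05618 − 0.009091 = 0.04709, so s_i = 21.2 cm.
The image is real, inverted and reduced, on the far side of the lens.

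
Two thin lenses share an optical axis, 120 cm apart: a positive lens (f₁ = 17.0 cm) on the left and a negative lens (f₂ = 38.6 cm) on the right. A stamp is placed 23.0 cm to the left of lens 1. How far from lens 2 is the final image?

22.7 cm

Lens 1: 1/d_i1 = 1/f₁ − 1/d_o1 = 1/(17.0) − 1/(23.0) = 0.01535, so d_i1 = 65.17 cm.
The intermediate image is 65.17 cm to the right of lens 1, which is 120 − (65.17) = 54.83 cm to the left of lens 2, so d_o2 = +54.83 cm.
Lens 2 is diverging, so f₂ = −38.6 cm.
Lens 2: 1/d_i2 = 1/f₂ − 1/d_o2 = 1/(-38.6) − 1/(54.83) = -0.04414, so d_i2 = -22.7 cm.
The final image is virtual, 22.7 cm to the left of lens 2 (overall magnification ≈ -1.2).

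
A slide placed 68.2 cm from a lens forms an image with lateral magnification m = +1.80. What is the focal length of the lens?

f = 153 cm (converging)

m = −d_i/d_o ⇒ d_i = −m·d_o = −(+1.80)·(68.2) = -122.8 cm.
1/f = 1/d_o + 1/d_i = 1/(68.2) + 1/(-122.8) = 0.006519, so f = 153 cm.
Since f is positive, the lens is converging.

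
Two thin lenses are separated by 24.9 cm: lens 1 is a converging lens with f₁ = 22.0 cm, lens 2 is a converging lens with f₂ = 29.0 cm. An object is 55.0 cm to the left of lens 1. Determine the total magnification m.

m = -0.474

Lens 1: 1/d_i1 = 1/(22.0) − 1/(55.0) = 0.02727, so d_i1 = 36.67 cm; m₁ = −d_i1/d_o1 = -0.6667.
d_o2 = 24.9 − (36.67) = -11.77 cm (virtual object).
Lens 2: 1/d_i2 = 1/(29.0) − 1/(-11.77) = 0.1194, so d_i2 = 8.372 cm; m₂ = −d_i2/d_o2 = +0.7113.
m = m₁·m₂ = (-0.6667)(+0.7113) = -0.474.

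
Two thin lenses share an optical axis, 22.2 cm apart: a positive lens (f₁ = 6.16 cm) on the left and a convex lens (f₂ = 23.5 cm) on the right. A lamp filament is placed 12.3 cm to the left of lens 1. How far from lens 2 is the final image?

17.0 cm

Lens 1: 1/d_i1 = 1/f₁ − 1/d_o1 = 1/(6.16) − 1/(12.3) = 0.08104, so d_i1 = 12.34 cm.
The intermediate image is 12.34 cm to the right of lens 1, which is 22.2 − (12.34) = 9.860 cm to the left of lens 2, so d_o2 = +9.860 cm.
Lens 2: 1/d_i2 = 1/f₂ − 1/d_o2 = 1/(23.5) − 1/(9.860) = -0.05887, so d_i2 = -17.0 cm.
The final image is virtual, 17.0 cm to the left of lens 2 (overall magnification ≈ -1.7).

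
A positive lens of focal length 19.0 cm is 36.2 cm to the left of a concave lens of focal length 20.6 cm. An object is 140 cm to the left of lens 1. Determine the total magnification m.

Lens 1: 1/d_i1 = 1/(19.0) − 1/(140) = 0.04549, so d_i1 = 21.98 cm; m₁ = −d_i1/d_o1 = -0.1570.
d_o2 = 36.2 − (21.98) = 14.22 cm.
f₂ = −20.6 cm (diverging).
Lens 2: 1/d_i2 = 1/(-20.6) − 1/(14.22) = -0.1189, so d_i2 = -8.413 cm; m₂ = −d_i2/d_o2 = +0.5916.
m = m₁·m₂ = (-0.1570)(+0.5916) = -0.0929.

m = -0.0929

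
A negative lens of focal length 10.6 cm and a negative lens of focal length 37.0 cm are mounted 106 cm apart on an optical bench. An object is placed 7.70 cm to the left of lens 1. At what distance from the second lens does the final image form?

Lens 1 is diverging, so f₁ = −10.6 cm.
Lens 1: 1/d_i1 = 1/f₁ − 1/d_o1 = 1/(-10.6) − 1/(7.70) = -0.2242, so d_i1 = -4.460 cm.
The intermediate image is 4.460 cm to the left of lens 1 (virtual), which is 106 − (-4.460) = 110.5 cm to the left of lens 2, so d_o2 = +110.5 cm.
Lens 2 is diverging, so f₂ = −37.0 cm.
Lens 2: 1/d_i2 = 1/f₂ − 1/d_o2 = 1/(-37.0) − 1/(110.5) = -0.03608, so d_i2 = -27.7 cm.
The final image is virtual, 27.7 cm to the left of lens 2 (overall magnification ≈ 0.15).

27.7 cm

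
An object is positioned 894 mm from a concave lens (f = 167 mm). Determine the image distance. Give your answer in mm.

For a concave lens, f = -167 mm.
Thin-lens equation: 1/v = 1/f − 1/u = 1/(-167.0) − 1/(894) = -0.005988 − 0.001119 = -0.007107, so v = -141 mm.
The image is virtual, upright and reduced, on the same side as the object.

141 mm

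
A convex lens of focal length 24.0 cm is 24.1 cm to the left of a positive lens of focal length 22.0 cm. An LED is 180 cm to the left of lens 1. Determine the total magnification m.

m = -0.132

Lens 1: 1/d_i1 = 1/(24.0) − 1/(180) = 0.03611, so d_i1 = 27.69 cm; m₁ = −d_i1/d_o1 = -0.1538.
d_o2 = 24.1 − (27.69) = -3.590 cm (virtual object).
Lens 2: 1/d_i2 = 1/(22.0) − 1/(-3.590) = 0.3240, so d_i2 = 3.086 cm; m₂ = −d_i2/d_o2 = +0.8597.
m = m₁·m₂ = (-0.1538)(+0.8597) = -0.132.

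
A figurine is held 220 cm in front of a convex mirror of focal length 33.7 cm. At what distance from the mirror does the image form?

For a convex mirror, f = -33.7 cm.
Mirror equation: 1/d_i = 1/f − 1/d_o = 1/(-33.70) − 1/(220) = -0.02967 − 0.004545 = -0.03422, so d_i = -29.2 cm.
The image is virtual, upright and reduced, behind the mirror.

29.2 cm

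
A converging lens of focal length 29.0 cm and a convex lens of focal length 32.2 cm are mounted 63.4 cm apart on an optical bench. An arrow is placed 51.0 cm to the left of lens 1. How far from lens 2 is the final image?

3.42 cm

Lens 1: 1/d_i1 = 1/f₁ − 1/d_o1 = 1/(29.0) − 1/(51.0) = 0.01487, so d_i1 = 67.23 cm.
The intermediate image is 67.23 cm to the right of lens 1, which lies 3.830 cm to the right of lens 2 — a virtual object — so d_o2 = −3.830 cm.
Lens 2: 1/d_i2 = 1/f₂ − 1/d_o2 = 1/(32.2) − 1/(-3.830) = 0.2922, so d_i2 = 3.42 cm.
The final image is real, 3.42 cm to the right of lens 2 (overall magnification ≈ -1.2).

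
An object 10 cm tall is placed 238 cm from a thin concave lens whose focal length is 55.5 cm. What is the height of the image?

1.89 cm

For a concave lens, f = -55.5 cm.
1/d_i = 1/f − 1/d_o = 1/(-55.50) − 1/(238) = -0.02222, so d_i = -45.01 cm.
m = −d_i/d_o = +0.1891.
|h_i| = |m|·h_o = 0.1891 × 10 = 1.89 cm. The image is virtual, upright and reduced, on the same side as the object.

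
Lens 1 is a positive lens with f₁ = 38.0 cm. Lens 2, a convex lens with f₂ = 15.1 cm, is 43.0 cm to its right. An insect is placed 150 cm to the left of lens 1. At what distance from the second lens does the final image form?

Lens 1: 1/d_i1 = 1/f₁ − 1/d_o1 = 1/(38.0) − 1/(150) = 0.01965, so d_i1 = 50.89 cm.
The intermediate image is 50.89 cm to the right of lens 1, which lies 7.890 cm to the right of lens 2 — a virtual object — so d_o2 = −7.890 cm.
Lens 2: 1/d_i2 = 1/f₂ − 1/d_o2 = 1/(15.1) − 1/(-7.890) = 0.1930, so d_i2 = 5.18 cm.
The final image is real, 5.18 cm to the right of lens 2 (overall magnification ≈ -0.22).

5.18 cm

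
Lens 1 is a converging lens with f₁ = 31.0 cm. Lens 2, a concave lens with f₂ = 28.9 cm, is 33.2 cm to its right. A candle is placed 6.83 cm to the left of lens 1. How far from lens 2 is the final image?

Lens 1: 1/d_i1 = 1/f₁ − 1/d_o1 = 1/(31.0) − 1/(6.83) = -0.1142, so d_i1 = -8.760 cm.
The intermediate image is 8.760 cm to the left of lens 1 (virtual), which is 33.2 − (-8.760) = 41.96 cm to the left of lens 2, so d_o2 = +41.96 cm.
Lens 2 is diverging, so f₂ = −28.9 cm.
Lens 2: 1/d_i2 = 1/f₂ − 1/d_o2 = 1/(-28.9) − 1/(41.96) = -0.05843, so d_i2 = -17.1 cm.
The final image is virtual, 17.1 cm to the left of lens 2 (overall magnification ≈ 0.52).

17.1 cm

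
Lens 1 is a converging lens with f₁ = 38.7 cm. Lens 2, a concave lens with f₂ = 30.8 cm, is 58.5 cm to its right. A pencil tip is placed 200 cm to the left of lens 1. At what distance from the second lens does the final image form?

Lens 1: 1/d_i1 = 1/f₁ − 1/d_o1 = 1/(38.7) − 1/(200) = 0.02084, so d_i1 = 47.99 cm.
The intermediate image is 47.99 cm to the right of lens 1, which is 58.5 − (47.99) = 10.51 cm to the left of lens 2, so d_o2 = +10.51 cm.
Lens 2 is diverging, so f₂ = −30.8 cm.
Lens 2: 1/d_i2 = 1/f₂ − 1/d_o2 = 1/(-30.8) − 1/(10.51) = -0.1276, so d_i2 = -7.84 cm.
The final image is virtual, 7.84 cm to the left of lens 2 (overall magnification ≈ -0.18).

7.84 cm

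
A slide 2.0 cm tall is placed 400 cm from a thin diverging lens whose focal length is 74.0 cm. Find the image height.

0.312 cm

For a diverging lens, f = -74.0 cm.
1/d_i = 1/f − 1/d_o = 1/(-74.00) − 1/(400) = -0.01601, so d_i = -62.45 cm.
m = −d_i/d_o = +0.1561.
|h_i| = |m|·h_o = 0.1561 × 2.0 = 0.312 cm. The image is virtual, upright and reduced, on the same side as the object.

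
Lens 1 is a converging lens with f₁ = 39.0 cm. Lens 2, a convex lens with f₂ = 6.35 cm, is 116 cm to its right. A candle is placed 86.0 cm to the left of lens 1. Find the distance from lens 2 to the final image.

Lens 1: 1/d_i1 = 1/f₁ − 1/d_o1 = 1/(39.0) − 1/(86.0) = 0.01401, so d_i1 = 71.36 cm.
The intermediate image is 71.36 cm to the right of lens 1, which is 116 − (71.36) = 44.64 cm to the left of lens 2, so d_o2 = +44.64 cm.
Lens 2: 1/d_i2 = 1/f₂ − 1/d_o2 = 1/(6.35) − 1/(44.64) = 0.1351, so d_i2 = 7.40 cm.
The final image is real, 7.40 cm to the right of lens 2 (overall magnification ≈ 0.14).

7.40 cm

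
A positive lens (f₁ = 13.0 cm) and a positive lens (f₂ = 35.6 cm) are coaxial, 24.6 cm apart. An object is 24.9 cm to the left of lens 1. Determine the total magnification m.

m = -1.02

Lens 1: 1/d_i1 = 1/(13.0) − 1/(24.9) = 0.03676, so d_i1 = 27.20 cm; m₁ = −d_i1/d_o1 = -1.092.
d_o2 = 24.6 − (27.20) = -2.600 cm (virtual object).
Lens 2: 1/d_i2 = 1/(35.6) − 1/(-2.600) = 0.4127, so d_i2 = 2.423 cm; m₂ = −d_i2/d_o2 = +0.9319.
m = m₁·m₂ = (-1.092)(+0.9319) = -1.02.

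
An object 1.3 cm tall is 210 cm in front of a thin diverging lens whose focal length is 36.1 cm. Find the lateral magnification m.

m = +0.147

For a diverging lens, f = -36.1 cm.
1/d_i = 1/f − 1/d_o = 1/(-36.10) − 1/(210) = -0.03246, so d_i = -30.80 cm.
m = −d_i/d_o = −(-30.80)/(210) = +0.147.
The image is virtual, upright and reduced, on the same side as the object.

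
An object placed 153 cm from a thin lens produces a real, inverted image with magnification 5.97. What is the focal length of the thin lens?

f = 131 cm (converging)

m = −d_i/d_o ⇒ d_i = −m·d_o = −(-5.97)·(153) = 913.4 cm.
1/f = 1/d_o + 1/d_i = 1/(153) + 1/(913.4) = 0.007631, so f = 131 cm.
Since f is positive, the thin lens is converging.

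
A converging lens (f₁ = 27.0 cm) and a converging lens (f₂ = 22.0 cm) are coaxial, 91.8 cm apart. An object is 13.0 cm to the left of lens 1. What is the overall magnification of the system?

m = -0.447

Lens 1: 1/d_i1 = 1/(27.0) − 1/(13.0) = -0.03989, so d_i1 = -25.07 cm; m₁ = −d_i1/d_o1 = +1.928.
d_o2 = 91.8 − (-25.07) = 116.9 cm.
Lens 2: 1/d_i2 = 1/(22.0) − 1/(116.9) = 0.03690, so d_i2 = 27.10 cm; m₂ = −d_i2/d_o2 = -0.2318.
m = m₁·m₂ = (+1.928)(-0.2318) = -0.447.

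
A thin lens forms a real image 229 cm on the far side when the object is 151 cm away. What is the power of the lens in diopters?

d_i = +229 cm.
1/f = 1/d_o + 1/d_i = 1/(151) + 1/(229) = 0.01099 cm⁻¹.
f = 91.00 cm = 0.9100 m, so P = 1/f = +1.10 D.

P = +1.10 D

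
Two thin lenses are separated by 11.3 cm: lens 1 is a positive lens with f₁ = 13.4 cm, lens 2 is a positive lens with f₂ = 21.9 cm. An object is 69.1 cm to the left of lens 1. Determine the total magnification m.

Lens 1: 1/d_i1 = 1/(13.4) − 1/(69.1) = 0.06016, so d_i1 = 16.62 cm; m₁ = −d_i1/d_o1 = -0.2405.
d_o2 = 11.3 − (16.62) = -5.320 cm (virtual object).
Lens 2: 1/d_i2 = 1/(21.9) − 1/(-5.320) = 0.2336, so d_i2 = 4.280 cm; m₂ = −d_i2/d_o2 = +0.8046.
m = m₁·m₂ = (-0.2405)(+0.8046) = -0.194.

m = -0.194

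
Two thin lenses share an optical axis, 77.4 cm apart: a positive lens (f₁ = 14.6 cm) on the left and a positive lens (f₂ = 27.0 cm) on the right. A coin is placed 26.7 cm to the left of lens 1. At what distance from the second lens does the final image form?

Lens 1: 1/d_i1 = 1/f₁ − 1/d_o1 = 1/(14.6) − 1/(26.7) = 0.03104, so d_i1 = 32.22 cm.
The intermediate image is 32.22 cm to the right of lens 1, which is 77.4 − (32.22) = 45.18 cm to the left of lens 2, so d_o2 = +45.18 cm.
Lens 2: 1/d_i2 = 1/f₂ − 1/d_o2 = 1/(27.0) − 1/(45.18) = 0.01490, so d_i2 = 67.1 cm.
The final image is real, 67.1 cm to the right of lens 2 (overall magnification ≈ 1.8).

67.1 cm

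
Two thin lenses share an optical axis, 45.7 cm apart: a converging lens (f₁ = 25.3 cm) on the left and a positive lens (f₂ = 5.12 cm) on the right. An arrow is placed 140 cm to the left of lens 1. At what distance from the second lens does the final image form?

7.82 cm

Lens 1: 1/d_i1 = 1/f₁ − 1/d_o1 = 1/(25.3) − 1/(140) = 0.03238, so d_i1 = 30.88 cm.
The intermediate image is 30.88 cm to the right of lens 1, which is 45.7 − (30.88) = 14.82 cm to the left of lens 2, so d_o2 = +14.82 cm.
Lens 2: 1/d_i2 = 1/f₂ − 1/d_o2 = 1/(5.12) − 1/(14.82) = 0.1278, so d_i2 = 7.82 cm.
The final image is real, 7.82 cm to the right of lens 2 (overall magnification ≈ 0.12).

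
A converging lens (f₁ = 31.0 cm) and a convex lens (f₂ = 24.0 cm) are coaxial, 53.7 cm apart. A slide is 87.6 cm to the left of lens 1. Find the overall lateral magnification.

m = -0.719

Lens 1: 1/d_i1 = 1/(31.0) − 1/(87.6) = 0.02084, so d_i1 = 47.98 cm; m₁ = −d_i1/d_o1 = -0.5477.
d_o2 = 53.7 − (47.98) = 5.720 cm.
Lens 2: 1/d_i2 = 1/(24.0) − 1/(5.720) = -0.1332, so d_i2 = -7.510 cm; m₂ = −d_i2/d_o2 = +1.313.
m = m₁·m₂ = (-0.5477)(+1.313) = -0.719.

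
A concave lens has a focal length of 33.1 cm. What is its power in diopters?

P = -3.02 D

For a concave lens, f = −33.1 cm.
f = -33.1 cm = -0.331 m.
P = 1/f = 1/(-0.331 m) = -3.02 D.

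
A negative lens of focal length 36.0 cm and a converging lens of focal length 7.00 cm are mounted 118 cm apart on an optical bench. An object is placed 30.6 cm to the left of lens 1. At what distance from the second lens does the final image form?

Lens 1 is diverging, so f₁ = −36.0 cm.
Lens 1: 1/d_i1 = 1/f₁ − 1/d_o1 = 1/(-36.0) − 1/(30.6) = -0.06046, so d_i1 = -16.54 cm.
The intermediate image is 16.54 cm to the left of lens 1 (virtual), which is 118 − (-16.54) = 134.5 cm to the left of lens 2, so d_o2 = +134.5 cm.
Lens 2: 1/d_i2 = 1/f₂ − 1/d_o2 = 1/(7.00) − 1/(134.5) = 0.1354, so d_i2 = 7.38 cm.
The final image is real, 7.38 cm to the right of lens 2 (overall magnification ≈ -0.030).

7.38 cm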